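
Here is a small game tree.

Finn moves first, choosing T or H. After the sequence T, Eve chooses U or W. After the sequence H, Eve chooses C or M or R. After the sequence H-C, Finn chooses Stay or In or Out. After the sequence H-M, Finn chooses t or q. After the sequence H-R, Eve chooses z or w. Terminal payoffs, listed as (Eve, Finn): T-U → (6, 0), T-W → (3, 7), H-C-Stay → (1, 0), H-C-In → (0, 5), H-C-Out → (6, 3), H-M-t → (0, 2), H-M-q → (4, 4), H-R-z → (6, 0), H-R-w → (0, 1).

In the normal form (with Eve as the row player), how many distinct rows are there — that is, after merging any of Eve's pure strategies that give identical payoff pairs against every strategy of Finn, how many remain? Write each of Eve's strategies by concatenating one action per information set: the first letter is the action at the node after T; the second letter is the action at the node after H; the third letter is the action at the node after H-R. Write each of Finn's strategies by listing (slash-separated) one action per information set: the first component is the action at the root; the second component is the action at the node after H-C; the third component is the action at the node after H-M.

Eve has 12 pure strategies: UCz, UCw, UMz, UMw, URz, URw, WCz, WCw, WMz, WMw, WRz, WRw. Columns: T/Stay/t, T/Stay/q, T/In/t, T/In/q, T/Out/t, T/Out/q, H/Stay/t, H/Stay/q, H/In/t, H/In/q, H/Out/t, H/Out/q.
{UCz, UCw} → row (6,0) (6,0) (6,0) (6,0) (6,0) (6,0) (1,0) (1,0) (0,5) (0,5) (6,3) (6,3)
{UMz, UMw} → row (6,0) (6,0) (6,0) (6,0) (6,0) (6,0) (0,2) (4,4) (0,2) (4,4) (0,2) (4,4)
{URz} → row (6,0) (6,0) (6,0) (6,0) (6,0) (6,0) (6,0) (6,0) (6,0) (6,0) (6,0) (6,0)
{URw} → row (6,0) (6,0) (6,0) (6,0) (6,0) (6,0) (0,1) (0,1) (0,1) (0,1) (0,1) (0,1)
{WCz, WCw} → row (3,7) (3,7) (3,7) (3,7) (3,7) (3,7) (1,0) (1,0) (0,5) (0,5) (6,3) (6,3)
{WMz, WMw} → row (3,7) (3,7) (3,7) (3,7) (3,7) (3,7) (0,2) (4,4) (0,2) (4,4) (0,2) (4,4)
{WRz} → row (3,7) (3,7) (3,7) (3,7) (3,7) (3,7) (6,0) (6,0) (6,0) (6,0) (6,0) (6,0)
{WRw} → row (3,7) (3,7) (3,7) (3,7) (3,7) (3,7) (0,1) (0,1) (0,1) (0,1) (0,1) (0,1)
That's 8 distinct rows out of 12 strategies.

8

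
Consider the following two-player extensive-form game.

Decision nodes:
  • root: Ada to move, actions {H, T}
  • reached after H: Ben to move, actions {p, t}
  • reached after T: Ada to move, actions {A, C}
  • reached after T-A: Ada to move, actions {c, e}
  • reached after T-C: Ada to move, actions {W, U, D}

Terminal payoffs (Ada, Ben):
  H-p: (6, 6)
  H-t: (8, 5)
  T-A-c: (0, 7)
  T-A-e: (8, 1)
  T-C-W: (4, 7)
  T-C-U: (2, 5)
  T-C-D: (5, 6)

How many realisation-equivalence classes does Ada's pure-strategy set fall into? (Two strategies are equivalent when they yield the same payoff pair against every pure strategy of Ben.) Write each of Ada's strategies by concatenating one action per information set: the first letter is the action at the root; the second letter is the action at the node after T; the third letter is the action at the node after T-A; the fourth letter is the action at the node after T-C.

Ada has 24 pure strategies: HAcW, HAcU, HAcD, HAeW, HAeU, HAeD, HCcW, HCcU, HCcD, HCeW, HCeU, HCeD, TAcW, TAcU, TAcD, TAeW, TAeU, TAeD, TCcW, TCcU, TCcD, TCeW, TCeU, TCeD. Columns: p, t.
{HAcW, HAcU, HAcD, HAeW, HAeU, HAeD, HCcW, HCcU, HCcD, HCeW, HCeU, HCeD} → row (6,6) (8,5)
{TAcW, TAcU, TAcD} → row (0,7) (0,7)
{TAeW, TAeU, TAeD} → row (8,1) (8,1)
{TCcW, TCeW} → row (4,7) (4,7)
{TCcU, TCeU} → row (2,5) (2,5)
{TCcD, TCeD} → row (5,6) (5,6)
That's 6 distinct rows out of 24 strategies.

6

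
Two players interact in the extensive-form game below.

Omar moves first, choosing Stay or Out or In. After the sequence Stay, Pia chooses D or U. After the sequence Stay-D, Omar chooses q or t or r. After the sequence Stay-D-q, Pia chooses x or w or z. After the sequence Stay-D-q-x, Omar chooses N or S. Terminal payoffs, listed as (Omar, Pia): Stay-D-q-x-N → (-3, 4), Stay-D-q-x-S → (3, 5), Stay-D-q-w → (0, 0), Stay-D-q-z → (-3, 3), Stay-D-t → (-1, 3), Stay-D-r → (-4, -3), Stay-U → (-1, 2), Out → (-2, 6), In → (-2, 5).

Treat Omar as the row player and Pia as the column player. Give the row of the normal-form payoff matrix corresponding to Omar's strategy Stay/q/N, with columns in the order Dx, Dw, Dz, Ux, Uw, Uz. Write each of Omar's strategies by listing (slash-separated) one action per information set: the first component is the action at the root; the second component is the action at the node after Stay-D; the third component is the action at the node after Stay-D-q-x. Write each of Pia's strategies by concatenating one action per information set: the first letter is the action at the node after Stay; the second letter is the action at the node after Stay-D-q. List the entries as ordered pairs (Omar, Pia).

vs Dx: Omar plays Stay → Pia plays D at [Stay] → Omar plays q at [Stay-D] → Pia plays x at [Stay-D-q] → Omar plays N at [Stay-D-q-x] → (-3, 4)
vs Dw: Omar plays Stay → Pia plays D at [Stay] → Omar plays q at [Stay-D] → Pia plays w at [Stay-D-q] → (0, 0)
vs Dz: Omar plays Stay → Pia plays D at [Stay] → Omar plays q at [Stay-D] → Pia plays z at [Stay-D-q] → (-3, 3)
vs Ux: Omar plays Stay → Pia plays U at [Stay] → (-1, 2)
vs Uw: Omar plays Stay → Pia plays U at [Stay] → (-1, 2)
vs Uz: Omar plays Stay → Pia plays U at [Stay] → (-1, 2)

(-3,4) (0,0) (-3,3) (-1,2) (-1,2) (-1,2)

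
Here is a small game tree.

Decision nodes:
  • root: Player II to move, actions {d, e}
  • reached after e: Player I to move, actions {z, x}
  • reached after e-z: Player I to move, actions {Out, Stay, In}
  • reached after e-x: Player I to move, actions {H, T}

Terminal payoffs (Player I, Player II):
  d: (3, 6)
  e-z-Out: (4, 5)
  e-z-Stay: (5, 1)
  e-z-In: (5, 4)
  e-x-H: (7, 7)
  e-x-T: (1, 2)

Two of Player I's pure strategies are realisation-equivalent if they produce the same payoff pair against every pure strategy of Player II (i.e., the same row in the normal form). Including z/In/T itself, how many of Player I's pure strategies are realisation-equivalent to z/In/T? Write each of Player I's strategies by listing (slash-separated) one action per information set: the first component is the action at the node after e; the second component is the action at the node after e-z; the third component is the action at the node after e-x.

Row for z/In/T (columns d, e): (3,6) (5,4).
Under z/In/T, Player I's choice at the node after e-x can never be reached regardless of what Player II does, so varying those choices leaves every outcome unchanged.
Holding the reachable choices fixed and varying the unreachable one freely already gives 2 equivalent strategies.
No other strategy reproduces this row, so those 2 are the full class: z/In/H, z/In/T.

2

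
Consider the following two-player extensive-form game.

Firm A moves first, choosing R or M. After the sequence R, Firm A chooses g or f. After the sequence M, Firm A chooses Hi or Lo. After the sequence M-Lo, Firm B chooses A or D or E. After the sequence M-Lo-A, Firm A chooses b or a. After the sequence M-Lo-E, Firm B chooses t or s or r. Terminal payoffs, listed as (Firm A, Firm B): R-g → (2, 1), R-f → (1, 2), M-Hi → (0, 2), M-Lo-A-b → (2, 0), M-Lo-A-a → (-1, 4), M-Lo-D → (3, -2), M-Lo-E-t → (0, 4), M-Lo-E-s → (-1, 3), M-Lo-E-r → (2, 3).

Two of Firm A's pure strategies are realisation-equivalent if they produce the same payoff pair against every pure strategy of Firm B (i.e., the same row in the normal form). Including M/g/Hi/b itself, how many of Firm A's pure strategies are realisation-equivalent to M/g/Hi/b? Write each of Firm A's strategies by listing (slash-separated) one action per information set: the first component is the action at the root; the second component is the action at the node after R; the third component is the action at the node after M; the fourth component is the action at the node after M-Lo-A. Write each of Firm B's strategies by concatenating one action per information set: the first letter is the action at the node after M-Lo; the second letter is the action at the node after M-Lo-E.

Row for M/g/Hi/b (columns At, As, Ar, Dt, Ds, Dr, Et, Es, Er): (0,2) (0,2) (0,2) (0,2) (0,2) (0,2) (0,2) (0,2) (0,2).
Under M/g/Hi/b, Firm A's choice at the node after R and at the node after M-Lo-A can never be reached regardless of what Firm B does, so varying those choices leaves every outcome unchanged.
Holding the reachable choices fixed and varying the unreachable ones freely already gives 2 × 2 = 4 equivalent strategies.
No other strategy reproduces this row, so those 4 are the full class: M/g/Hi/b, M/g/Hi/a, M/f/Hi/b, M/f/Hi/a.

4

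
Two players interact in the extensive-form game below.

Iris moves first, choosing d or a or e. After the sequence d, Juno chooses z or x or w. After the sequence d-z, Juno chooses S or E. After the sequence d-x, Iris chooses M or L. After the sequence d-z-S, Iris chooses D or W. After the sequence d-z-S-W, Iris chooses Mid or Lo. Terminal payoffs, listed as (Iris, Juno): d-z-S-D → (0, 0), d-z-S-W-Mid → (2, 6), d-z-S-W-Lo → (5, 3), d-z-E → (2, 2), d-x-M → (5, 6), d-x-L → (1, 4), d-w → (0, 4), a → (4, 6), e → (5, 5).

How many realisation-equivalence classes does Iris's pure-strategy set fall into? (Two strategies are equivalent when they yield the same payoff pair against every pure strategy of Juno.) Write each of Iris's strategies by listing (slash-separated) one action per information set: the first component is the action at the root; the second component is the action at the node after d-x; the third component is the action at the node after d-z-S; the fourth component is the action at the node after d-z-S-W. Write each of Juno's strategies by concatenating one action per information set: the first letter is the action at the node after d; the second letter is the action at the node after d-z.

Iris has 24 pure strategies: d/M/D/Mid, d/M/D/Lo, d/M/W/Mid, d/M/W/Lo, d/L/D/Mid, d/L/D/Lo, d/L/W/Mid, d/L/W/Lo, a/M/D/Mid, a/M/D/Lo, a/M/W/Mid, a/M/W/Lo, a/L/D/Mid, a/L/D/Lo, a/L/W/Mid, a/L/W/Lo, e/M/D/Mid, e/M/D/Lo, e/M/W/Mid, e/M/W/Lo, e/L/D/Mid, e/L/D/Lo, e/L/W/Mid, e/L/W/Lo. Columns: zS, zE, xS, xE, wS, wE.
{d/M/D/Mid, d/M/D/Lo} → row (0,0) (2,2) (5,6) (5,6) (0,4) (0,4)
{d/M/W/Mid} → row (2,6) (2,2) (5,6) (5,6) (0,4) (0,4)
{d/M/W/Lo} → row (5,3) (2,2) (5,6) (5,6) (0,4) (0,4)
{d/L/D/Mid, d/L/D/Lo} → row (0,0) (2,2) (1,4) (1,4) (0,4) (0,4)
{d/L/W/Mid} → row (2,6) (2,2) (1,4) (1,4) (0,4) (0,4)
{d/L/W/Lo} → row (5,3) (2,2) (1,4) (1,4) (0,4) (0,4)
{a/M/D/Mid, a/M/D/Lo, a/M/W/Mid, a/M/W/Lo, a/L/D/Mid, a/L/D/Lo, a/L/W/Mid, a/L/W/Lo} → row (4,6) (4,6) (4,6) (4,6) (4,6) (4,6)
{e/M/D/Mid, e/M/D/Lo, e/M/W/Mid, e/M/W/Lo, e/L/D/Mid, e/L/D/Lo, e/L/W/Mid, e/L/W/Lo} → row (5,5) (5,5) (5,5) (5,5) (5,5) (5,5)
That's 8 distinct rows out of 24 strategies.

8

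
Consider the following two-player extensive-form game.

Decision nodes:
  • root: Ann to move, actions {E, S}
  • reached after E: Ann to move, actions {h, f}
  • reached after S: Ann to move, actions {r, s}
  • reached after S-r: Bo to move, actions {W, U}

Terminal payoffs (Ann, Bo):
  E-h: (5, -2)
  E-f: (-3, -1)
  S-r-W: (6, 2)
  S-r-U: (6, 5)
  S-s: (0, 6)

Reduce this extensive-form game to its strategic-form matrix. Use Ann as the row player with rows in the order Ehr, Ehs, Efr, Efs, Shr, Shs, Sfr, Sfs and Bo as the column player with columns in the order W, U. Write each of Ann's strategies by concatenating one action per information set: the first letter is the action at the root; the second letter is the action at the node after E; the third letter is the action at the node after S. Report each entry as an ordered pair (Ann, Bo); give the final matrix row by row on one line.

Row Ehr: W→(5,-2), U→(5,-2)
Row Ehs: W→(5,-2), U→(5,-2)
Row Efr: W→(-3,-1), U→(-3,-1)
Row Efs: W→(-3,-1), U→(-3,-1)
Row Shr: W→(6,2), U→(6,5)
Row Shs: W→(0,6), U→(0,6)
Row Sfr: W→(6,2), U→(6,5)
Row Sfs: W→(0,6), U→(0,6)

Ehr: (5,-2) (5,-2) | Ehs: (5,-2) (5,-2) | Efr: (-3,-1) (-3,-1) | Efs: (-3,-1) (-3,-1) | Shr: (6,2) (6,5) | Shs: (0,6) (0,6) | Sfr: (6,2) (6,5) | Sfs: (0,6) (0,6)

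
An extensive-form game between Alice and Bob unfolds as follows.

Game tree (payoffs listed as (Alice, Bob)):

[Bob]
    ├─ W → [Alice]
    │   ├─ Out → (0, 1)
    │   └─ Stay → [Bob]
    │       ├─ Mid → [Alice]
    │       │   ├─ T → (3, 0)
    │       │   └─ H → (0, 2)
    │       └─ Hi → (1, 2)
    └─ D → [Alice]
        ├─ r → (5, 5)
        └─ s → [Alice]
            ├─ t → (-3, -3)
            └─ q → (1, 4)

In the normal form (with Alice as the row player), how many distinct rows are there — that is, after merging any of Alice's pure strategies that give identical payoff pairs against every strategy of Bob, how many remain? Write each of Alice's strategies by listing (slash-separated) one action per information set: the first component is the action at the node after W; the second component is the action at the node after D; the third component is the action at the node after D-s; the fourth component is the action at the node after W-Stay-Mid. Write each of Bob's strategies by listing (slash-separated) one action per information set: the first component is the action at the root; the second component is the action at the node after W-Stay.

9

Alice has 16 pure strategies: Out/r/t/T, Out/r/t/H, Out/r/q/T, Out/r/q/H, Out/s/t/T, Out/s/t/H, Out/s/q/T, Out/s/q/H, Stay/r/t/T, Stay/r/t/H, Stay/r/q/T, Stay/r/q/H, Stay/s/t/T, Stay/s/t/H, Stay/s/q/T, Stay/s/q/H. Columns: W/Mid, W/Hi, D/Mid, D/Hi.
{Out/r/t/T, Out/r/t/H, Out/r/q/T, Out/r/q/H} → row (0,1) (0,1) (5,5) (5,5)
{Out/s/t/T, Out/s/t/H} → row (0,1) (0,1) (-3,-3) (-3,-3)
{Out/s/q/T, Out/s/q/H} → row (0,1) (0,1) (1,4) (1,4)
{Stay/r/t/T, Stay/r/q/T} → row (3,0) (1,2) (5,5) (5,5)
{Stay/r/t/H, Stay/r/q/H} → row (0,2) (1,2) (5,5) (5,5)
{Stay/s/t/T} → row (3,0) (1,2) (-3,-3) (-3,-3)
{Stay/s/t/H} → row (0,2) (1,2) (-3,-3) (-3,-3)
{Stay/s/q/T} → row (3,0) (1,2) (1,4) (1,4)
{Stay/s/q/H} → row (0,2) (1,2) (1,4) (1,4)
That's 9 distinct rows out of 16 strategies.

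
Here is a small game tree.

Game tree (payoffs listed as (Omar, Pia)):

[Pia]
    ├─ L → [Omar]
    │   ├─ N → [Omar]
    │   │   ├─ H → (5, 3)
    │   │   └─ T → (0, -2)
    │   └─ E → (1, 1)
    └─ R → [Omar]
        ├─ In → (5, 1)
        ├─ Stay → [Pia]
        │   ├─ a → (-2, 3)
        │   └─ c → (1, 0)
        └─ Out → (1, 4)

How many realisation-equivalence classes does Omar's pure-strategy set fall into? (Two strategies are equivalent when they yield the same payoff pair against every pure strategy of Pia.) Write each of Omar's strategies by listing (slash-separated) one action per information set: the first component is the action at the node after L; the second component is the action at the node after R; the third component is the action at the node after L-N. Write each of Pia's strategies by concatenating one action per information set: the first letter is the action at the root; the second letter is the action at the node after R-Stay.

9

Omar has 12 pure strategies: N/In/H, N/In/T, N/Stay/H, N/Stay/T, N/Out/H, N/Out/T, E/In/H, E/In/T, E/Stay/H, E/Stay/T, E/Out/H, E/Out/T. Columns: La, Lc, Ra, Rc.
{N/In/H} → row (5,3) (5,3) (5,1) (5,1)
{N/In/T} → row (0,-2) (0,-2) (5,1) (5,1)
{N/Stay/H} → row (5,3) (5,3) (-2,3) (1,0)
{N/Stay/T} → row (0,-2) (0,-2) (-2,3) (1,0)
{N/Out/H} → row (5,3) (5,3) (1,4) (1,4)
{N/Out/T} → row (0,-2) (0,-2) (1,4) (1,4)
{E/In/H, E/In/T} → row (1,1) (1,1) (5,1) (5,1)
{E/Stay/H, E/Stay/T} → row (1,1) (1,1) (-2,3) (1,0)
{E/Out/H, E/Out/T} → row (1,1) (1,1) (1,4) (1,4)
That's 9 distinct rows out of 12 strategies.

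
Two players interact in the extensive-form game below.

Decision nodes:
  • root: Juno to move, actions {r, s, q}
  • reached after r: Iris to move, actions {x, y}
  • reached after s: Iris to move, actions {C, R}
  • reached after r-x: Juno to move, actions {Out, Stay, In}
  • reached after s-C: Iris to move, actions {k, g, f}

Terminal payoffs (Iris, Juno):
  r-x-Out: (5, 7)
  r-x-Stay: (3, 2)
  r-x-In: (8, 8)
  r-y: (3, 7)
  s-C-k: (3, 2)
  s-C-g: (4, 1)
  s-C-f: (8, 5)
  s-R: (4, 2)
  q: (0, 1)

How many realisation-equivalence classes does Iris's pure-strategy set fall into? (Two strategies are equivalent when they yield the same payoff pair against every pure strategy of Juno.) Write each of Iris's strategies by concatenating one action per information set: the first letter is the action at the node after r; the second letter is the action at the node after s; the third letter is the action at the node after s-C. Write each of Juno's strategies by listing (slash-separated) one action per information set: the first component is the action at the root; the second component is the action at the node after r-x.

Iris has 12 pure strategies: xCk, xCg, xCf, xRk, xRg, xRf, yCk, yCg, yCf, yRk, yRg, yRf. Columns: r/Out, r/Stay, r/In, s/Out, s/Stay, s/In, q/Out, q/Stay, q/In.
{xCk} → row (5,7) (3,2) (8,8) (3,2) (3,2) (3,2) (0,1) (0,1) (0,1)
{xCg} → row (5,7) (3,2) (8,8) (4,1) (4,1) (4,1) (0,1) (0,1) (0,1)
{xCf} → row (5,7) (3,2) (8,8) (8,5) (8,5) (8,5) (0,1) (0,1) (0,1)
{xRk, xRg, xRf} → row (5,7) (3,2) (8,8) (4,2) (4,2) (4,2) (0,1) (0,1) (0,1)
{yCk} → row (3,7) (3,7) (3,7) (3,2) (3,2) (3,2) (0,1) (0,1) (0,1)
{yCg} → row (3,7) (3,7) (3,7) (4,1) (4,1) (4,1) (0,1) (0,1) (0,1)
{yCf} → row (3,7) (3,7) (3,7) (8,5) (8,5) (8,5) (0,1) (0,1) (0,1)
{yRk, yRg, yRf} → row (3,7) (3,7) (3,7) (4,2) (4,2) (4,2) (0,1) (0,1) (0,1)
That's 8 distinct rows out of 12 strategies.

8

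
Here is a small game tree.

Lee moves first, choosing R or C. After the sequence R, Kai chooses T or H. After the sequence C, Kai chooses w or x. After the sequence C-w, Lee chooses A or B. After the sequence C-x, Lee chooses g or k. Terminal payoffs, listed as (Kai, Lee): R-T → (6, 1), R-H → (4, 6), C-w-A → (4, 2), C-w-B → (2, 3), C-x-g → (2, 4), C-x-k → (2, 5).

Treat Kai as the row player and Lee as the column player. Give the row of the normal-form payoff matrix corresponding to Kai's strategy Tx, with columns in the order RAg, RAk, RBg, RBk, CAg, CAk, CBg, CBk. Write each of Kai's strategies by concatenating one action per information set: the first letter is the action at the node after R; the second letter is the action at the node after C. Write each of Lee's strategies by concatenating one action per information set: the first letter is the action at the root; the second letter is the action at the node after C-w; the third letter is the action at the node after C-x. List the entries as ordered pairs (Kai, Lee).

(6,1) (6,1) (6,1) (6,1) (2,4) (2,5) (2,4) (2,5)

vs RAg: Lee plays R → Kai plays T at [R] → (6, 1)
vs RAk: Lee plays R → Kai plays T at [R] → (6, 1)
vs RBg: Lee plays R → Kai plays T at [R] → (6, 1)
vs RBk: Lee plays R → Kai plays T at [R] → (6, 1)
vs CAg: Lee plays C → Kai plays x at [C] → Lee plays g at [C-x] → (2, 4)
vs CAk: Lee plays C → Kai plays x at [C] → Lee plays k at [C-x] → (2, 5)
vs CBg: Lee plays C → Kai plays x at [C] → Lee plays g at [C-x] → (2, 4)
vs CBk: Lee plays C → Kai plays x at [C] → Lee plays k at [C-x] → (2, 5)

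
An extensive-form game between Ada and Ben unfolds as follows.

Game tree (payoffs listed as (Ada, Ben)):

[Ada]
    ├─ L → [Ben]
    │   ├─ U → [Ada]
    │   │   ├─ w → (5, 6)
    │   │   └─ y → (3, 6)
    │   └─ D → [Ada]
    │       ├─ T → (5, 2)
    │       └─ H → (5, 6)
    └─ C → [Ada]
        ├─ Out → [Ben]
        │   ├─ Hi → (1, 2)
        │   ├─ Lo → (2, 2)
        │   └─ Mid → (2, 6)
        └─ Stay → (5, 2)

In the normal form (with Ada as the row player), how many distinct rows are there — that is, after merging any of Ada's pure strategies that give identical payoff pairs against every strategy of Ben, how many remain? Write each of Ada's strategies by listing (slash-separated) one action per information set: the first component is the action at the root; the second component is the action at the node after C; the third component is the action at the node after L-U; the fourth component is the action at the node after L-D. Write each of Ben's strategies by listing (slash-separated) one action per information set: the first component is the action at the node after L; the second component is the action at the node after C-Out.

Ada has 16 pure strategies: L/Out/w/T, L/Out/w/H, L/Out/y/T, L/Out/y/H, L/Stay/w/T, L/Stay/w/H, L/Stay/y/T, L/Stay/y/H, C/Out/w/T, C/Out/w/H, C/Out/y/T, C/Out/y/H, C/Stay/w/T, C/Stay/w/H, C/Stay/y/T, C/Stay/y/H. Columns: U/Hi, U/Lo, U/Mid, D/Hi, D/Lo, D/Mid.
{L/Out/w/T, L/Stay/w/T} → row (5,6) (5,6) (5,6) (5,2) (5,2) (5,2)
{L/Out/w/H, L/Stay/w/H} → row (5,6) (5,6) (5,6) (5,6) (5,6) (5,6)
{L/Out/y/T, L/Stay/y/T} → row (3,6) (3,6) (3,6) (5,2) (5,2) (5,2)
{L/Out/y/H, L/Stay/y/H} → row (3,6) (3,6) (3,6) (5,6) (5,6) (5,6)
{C/Out/w/T, C/Out/w/H, C/Out/y/T, C/Out/y/H} → row (1,2) (2,2) (2,6) (1,2) (2,2) (2,6)
{C/Stay/w/T, C/Stay/w/H, C/Stay/y/T, C/Stay/y/H} → row (5,2) (5,2) (5,2) (5,2) (5,2) (5,2)
That's 6 distinct rows out of 16 strategies.

6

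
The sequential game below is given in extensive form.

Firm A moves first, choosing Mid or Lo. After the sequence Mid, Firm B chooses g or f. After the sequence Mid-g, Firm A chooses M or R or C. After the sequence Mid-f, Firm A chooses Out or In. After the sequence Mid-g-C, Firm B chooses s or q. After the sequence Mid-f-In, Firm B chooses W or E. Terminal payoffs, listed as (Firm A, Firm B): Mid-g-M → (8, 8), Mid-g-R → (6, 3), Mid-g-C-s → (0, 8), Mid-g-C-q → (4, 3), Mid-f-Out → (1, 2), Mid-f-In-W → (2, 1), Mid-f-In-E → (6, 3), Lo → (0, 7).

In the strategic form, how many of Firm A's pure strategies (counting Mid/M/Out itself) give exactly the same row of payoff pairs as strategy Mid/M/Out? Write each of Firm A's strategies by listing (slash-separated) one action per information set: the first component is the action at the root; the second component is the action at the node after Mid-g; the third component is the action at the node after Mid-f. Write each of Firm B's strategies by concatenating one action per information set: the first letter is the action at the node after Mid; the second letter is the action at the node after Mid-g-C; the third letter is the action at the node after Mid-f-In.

1

Row for Mid/M/Out (columns gsW, gsE, gqW, gqE, fsW, fsE, fqW, fqE): (8,8) (8,8) (8,8) (8,8) (1,2) (1,2) (1,2) (1,2).
Every one of Firm A's information sets is on the play path for some reply by Firm B when Firm A follows Mid/M/Out.
Changing the action at any of them therefore changes at least one column, so only Mid/M/Out itself gives this row.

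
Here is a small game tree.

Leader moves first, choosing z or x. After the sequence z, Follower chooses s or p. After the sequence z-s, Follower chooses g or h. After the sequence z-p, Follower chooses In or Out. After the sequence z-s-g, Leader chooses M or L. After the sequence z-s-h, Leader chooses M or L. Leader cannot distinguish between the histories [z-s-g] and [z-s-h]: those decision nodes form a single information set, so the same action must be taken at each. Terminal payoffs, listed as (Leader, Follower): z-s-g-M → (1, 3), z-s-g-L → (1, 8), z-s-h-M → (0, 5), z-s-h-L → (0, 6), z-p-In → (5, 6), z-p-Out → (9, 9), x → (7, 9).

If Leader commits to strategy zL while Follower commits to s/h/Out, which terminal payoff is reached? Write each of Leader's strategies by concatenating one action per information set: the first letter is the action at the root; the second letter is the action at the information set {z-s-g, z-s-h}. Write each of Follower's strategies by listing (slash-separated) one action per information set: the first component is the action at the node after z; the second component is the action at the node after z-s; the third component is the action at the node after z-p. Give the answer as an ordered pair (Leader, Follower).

Trace the play path from the root:
  Leader plays z
  Follower plays s at [z]
  Follower plays h at [z-s]
  Leader plays L at [z-s-h]
→ terminal payoff (0, 6).
(Follower's choice at the node after z-p is never reached on this path, so it doesn't affect the outcome.)

(0, 6)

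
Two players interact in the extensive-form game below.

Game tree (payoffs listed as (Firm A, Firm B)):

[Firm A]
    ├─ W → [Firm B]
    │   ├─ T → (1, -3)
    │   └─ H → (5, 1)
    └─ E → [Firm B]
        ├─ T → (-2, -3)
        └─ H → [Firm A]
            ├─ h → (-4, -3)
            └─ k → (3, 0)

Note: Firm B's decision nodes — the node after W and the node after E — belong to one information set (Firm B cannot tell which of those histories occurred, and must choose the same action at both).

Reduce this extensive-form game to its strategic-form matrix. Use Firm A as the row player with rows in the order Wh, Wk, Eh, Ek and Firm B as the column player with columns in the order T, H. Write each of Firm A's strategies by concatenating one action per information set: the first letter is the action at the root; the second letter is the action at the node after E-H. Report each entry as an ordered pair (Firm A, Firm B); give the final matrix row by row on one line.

            T        H
  Wh   (1,-3)    (5,1)
  Wk   (1,-3)    (5,1)
  Eh  (-2,-3)  (-4,-3)
  Ek  (-2,-3)    (3,0)

Wh: (1,-3) (5,1) | Wk: (1,-3) (5,1) | Eh: (-2,-3) (-4,-3) | Ek: (-2,-3) (3,0)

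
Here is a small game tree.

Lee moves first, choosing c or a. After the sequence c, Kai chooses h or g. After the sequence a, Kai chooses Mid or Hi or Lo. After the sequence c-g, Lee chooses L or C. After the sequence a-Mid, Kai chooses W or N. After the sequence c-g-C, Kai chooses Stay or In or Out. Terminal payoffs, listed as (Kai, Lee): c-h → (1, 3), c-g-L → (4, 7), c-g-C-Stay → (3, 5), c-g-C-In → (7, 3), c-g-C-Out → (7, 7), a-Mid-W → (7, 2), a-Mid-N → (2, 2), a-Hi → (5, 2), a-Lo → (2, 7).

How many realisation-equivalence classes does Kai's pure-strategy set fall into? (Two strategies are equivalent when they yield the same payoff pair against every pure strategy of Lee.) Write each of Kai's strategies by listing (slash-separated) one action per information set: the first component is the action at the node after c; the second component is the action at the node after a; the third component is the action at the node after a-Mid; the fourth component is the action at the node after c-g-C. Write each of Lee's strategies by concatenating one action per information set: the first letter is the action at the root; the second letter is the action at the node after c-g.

16

Kai has 36 pure strategies: h/Mid/W/Stay, h/Mid/W/In, h/Mid/W/Out, h/Mid/N/Stay, h/Mid/N/In, h/Mid/N/Out, h/Hi/W/Stay, h/Hi/W/In, h/Hi/W/Out, h/Hi/N/Stay, h/Hi/N/In, h/Hi/N/Out, h/Lo/W/Stay, h/Lo/W/In, h/Lo/W/Out, h/Lo/N/Stay, h/Lo/N/In, h/Lo/N/Out, g/Mid/W/Stay, g/Mid/W/In, g/Mid/W/Out, g/Mid/N/Stay, g/Mid/N/In, g/Mid/N/Out, g/Hi/W/Stay, g/Hi/W/In, g/Hi/W/Out, g/Hi/N/Stay, g/Hi/N/In, g/Hi/N/Out, g/Lo/W/Stay, g/Lo/W/In, g/Lo/W/Out, g/Lo/N/Stay, g/Lo/N/In, g/Lo/N/Out. Columns: cL, cC, aL, aC.
{h/Mid/W/Stay, h/Mid/W/In, h/Mid/W/Out} → row (1,3) (1,3) (7,2) (7,2)
{h/Mid/N/Stay, h/Mid/N/In, h/Mid/N/Out} → row (1,3) (1,3) (2,2) (2,2)
{h/Hi/W/Stay, h/Hi/W/In, h/Hi/W/Out, h/Hi/N/Stay, h/Hi/N/In, h/Hi/N/Out} → row (1,3) (1,3) (5,2) (5,2)
{h/Lo/W/Stay, h/Lo/W/In, h/Lo/W/Out, h/Lo/N/Stay, h/Lo/N/In, h/Lo/N/Out} → row (1,3) (1,3) (2,7) (2,7)
{g/Mid/W/Stay} → row (4,7) (3,5) (7,2) (7,2)
{g/Mid/W/In} → row (4,7) (7,3) (7,2) (7,2)
{g/Mid/W/Out} → row (4,7) (7,7) (7,2) (7,2)
{g/Mid/N/Stay} → row (4,7) (3,5) (2,2) (2,2)
{g/Mid/N/In} → row (4,7) (7,3) (2,2) (2,2)
{g/Mid/N/Out} → row (4,7) (7,7) (2,2) (2,2)
{g/Hi/W/Stay, g/Hi/N/Stay} → row (4,7) (3,5) (5,2) (5,2)
{g/Hi/W/In, g/Hi/N/In} → row (4,7) (7,3) (5,2) (5,2)
{g/Hi/W/Out, g/Hi/N/Out} → row (4,7) (7,7) (5,2) (5,2)
{g/Lo/W/Stay, g/Lo/N/Stay} → row (4,7) (3,5) (2,7) (2,7)
{g/Lo/W/In, g/Lo/N/In} → row (4,7) (7,3) (2,7) (2,7)
{g/Lo/W/Out, g/Lo/N/Out} → row (4,7) (7,7) (2,7) (2,7)
That's 16 distinct rows out of 36 strategies.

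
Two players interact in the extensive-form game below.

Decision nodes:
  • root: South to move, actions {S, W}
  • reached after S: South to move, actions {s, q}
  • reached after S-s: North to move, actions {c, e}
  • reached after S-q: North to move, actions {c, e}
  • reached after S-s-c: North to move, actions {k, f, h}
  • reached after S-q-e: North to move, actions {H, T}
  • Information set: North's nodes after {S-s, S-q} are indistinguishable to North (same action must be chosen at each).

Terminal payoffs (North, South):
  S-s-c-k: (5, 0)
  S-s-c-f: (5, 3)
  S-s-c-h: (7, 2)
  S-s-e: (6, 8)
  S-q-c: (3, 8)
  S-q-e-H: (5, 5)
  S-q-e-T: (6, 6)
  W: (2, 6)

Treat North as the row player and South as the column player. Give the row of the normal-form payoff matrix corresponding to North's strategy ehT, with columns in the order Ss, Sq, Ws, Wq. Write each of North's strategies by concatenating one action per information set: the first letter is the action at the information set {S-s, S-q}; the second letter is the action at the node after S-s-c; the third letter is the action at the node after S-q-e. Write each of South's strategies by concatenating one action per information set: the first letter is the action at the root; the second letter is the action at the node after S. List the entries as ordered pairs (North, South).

vs Ss: South plays S → South plays s at [S] → North plays e at [S-s] → (6, 8)
vs Sq: South plays S → South plays q at [S] → North plays e at [S-q] → North plays T at [S-q-e] → (6, 6)
vs Ws: South plays W → (2, 6)
vs Wq: South plays W → (2, 6)

(6,8) (6,6) (2,6) (2,6)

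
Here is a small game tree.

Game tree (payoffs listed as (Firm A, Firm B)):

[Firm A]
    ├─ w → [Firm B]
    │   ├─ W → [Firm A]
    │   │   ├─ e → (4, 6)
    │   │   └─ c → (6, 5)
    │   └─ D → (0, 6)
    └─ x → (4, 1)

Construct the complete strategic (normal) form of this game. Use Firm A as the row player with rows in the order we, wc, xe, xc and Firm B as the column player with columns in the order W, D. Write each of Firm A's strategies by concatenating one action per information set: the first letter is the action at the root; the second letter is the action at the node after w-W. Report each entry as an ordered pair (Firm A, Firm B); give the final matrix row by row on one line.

Row we: W→(4,6), D→(0,6)
Row wc: W→(6,5), D→(0,6)
Row xe: W→(4,1), D→(4,1)
Row xc: W→(4,1), D→(4,1)

we: (4,6) (0,6) | wc: (6,5) (0,6) | xe: (4,1) (4,1) | xc: (4,1) (4,1)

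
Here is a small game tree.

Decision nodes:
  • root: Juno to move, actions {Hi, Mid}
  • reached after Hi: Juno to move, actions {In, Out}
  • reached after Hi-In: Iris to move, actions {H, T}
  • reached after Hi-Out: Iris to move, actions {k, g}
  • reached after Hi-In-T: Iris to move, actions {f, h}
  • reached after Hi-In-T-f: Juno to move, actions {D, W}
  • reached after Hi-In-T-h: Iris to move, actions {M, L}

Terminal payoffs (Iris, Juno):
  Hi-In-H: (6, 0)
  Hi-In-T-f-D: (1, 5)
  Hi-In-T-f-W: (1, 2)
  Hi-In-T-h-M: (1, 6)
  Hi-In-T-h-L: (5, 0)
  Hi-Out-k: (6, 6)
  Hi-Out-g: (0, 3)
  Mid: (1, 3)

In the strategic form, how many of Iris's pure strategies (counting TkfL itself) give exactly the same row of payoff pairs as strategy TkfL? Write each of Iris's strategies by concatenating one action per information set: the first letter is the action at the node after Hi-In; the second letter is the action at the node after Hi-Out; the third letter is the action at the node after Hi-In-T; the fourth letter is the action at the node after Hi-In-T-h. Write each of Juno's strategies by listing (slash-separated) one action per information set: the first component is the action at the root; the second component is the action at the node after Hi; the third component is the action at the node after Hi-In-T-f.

Row for TkfL (columns Hi/In/D, Hi/In/W, Hi/Out/D, Hi/Out/W, Mid/In/D, Mid/In/W, Mid/Out/D, Mid/Out/W): (1,5) (1,2) (6,6) (6,6) (1,3) (1,3) (1,3) (1,3).
Under TkfL, Iris's choice at the node after Hi-In-T-h can never be reached regardless of what Juno does, so varying those choices leaves every outcome unchanged.
Holding the reachable choices fixed and varying the unreachable one freely already gives 2 equivalent strategies.
No other strategy reproduces this row, so those 2 are the full class: TkfM, TkfL.

2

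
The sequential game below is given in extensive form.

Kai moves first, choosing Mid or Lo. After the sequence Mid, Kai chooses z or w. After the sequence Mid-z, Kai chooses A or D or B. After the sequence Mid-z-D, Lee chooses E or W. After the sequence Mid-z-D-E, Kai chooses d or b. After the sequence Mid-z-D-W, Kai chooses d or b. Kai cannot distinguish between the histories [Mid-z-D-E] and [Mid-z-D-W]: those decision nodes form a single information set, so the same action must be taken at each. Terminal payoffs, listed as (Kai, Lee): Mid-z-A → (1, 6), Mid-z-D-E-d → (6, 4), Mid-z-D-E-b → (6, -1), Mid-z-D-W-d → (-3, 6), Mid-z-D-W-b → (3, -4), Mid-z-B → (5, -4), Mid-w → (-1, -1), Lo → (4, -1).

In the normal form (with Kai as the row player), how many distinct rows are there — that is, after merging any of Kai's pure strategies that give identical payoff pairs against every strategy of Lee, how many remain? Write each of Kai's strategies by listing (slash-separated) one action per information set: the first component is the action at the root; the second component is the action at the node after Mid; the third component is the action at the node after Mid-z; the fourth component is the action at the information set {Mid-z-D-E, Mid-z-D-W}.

6

Kai has 24 pure strategies: Mid/z/A/d, Mid/z/A/b, Mid/z/D/d, Mid/z/D/b, Mid/z/B/d, Mid/z/B/b, Mid/w/A/d, Mid/w/A/b, Mid/w/D/d, Mid/w/D/b, Mid/w/B/d, Mid/w/B/b, Lo/z/A/d, Lo/z/A/b, Lo/z/D/d, Lo/z/D/b, Lo/z/B/d, Lo/z/B/b, Lo/w/A/d, Lo/w/A/b, Lo/w/D/d, Lo/w/D/b, Lo/w/B/d, Lo/w/B/b. Columns: E, W.
{Mid/z/A/d, Mid/z/A/b} → row (1,6) (1,6)
{Mid/z/D/d} → row (6,4) (-3,6)
{Mid/z/D/b} → row (6,-1) (3,-4)
{Mid/z/B/d, Mid/z/B/b} → row (5,-4) (5,-4)
{Mid/w/A/d, Mid/w/A/b, Mid/w/D/d, Mid/w/D/b, Mid/w/B/d, Mid/w/B/b} → row (-1,-1) (-1,-1)
{Lo/z/A/d, Lo/z/A/b, Lo/z/D/d, Lo/z/D/b, Lo/z/B/d, Lo/z/B/b, Lo/w/A/d, Lo/w/A/b, Lo/w/D/d, Lo/w/D/b, Lo/w/B/d, Lo/w/B/b} → row (4,-1) (4,-1)
That's 6 distinct rows out of 24 strategies.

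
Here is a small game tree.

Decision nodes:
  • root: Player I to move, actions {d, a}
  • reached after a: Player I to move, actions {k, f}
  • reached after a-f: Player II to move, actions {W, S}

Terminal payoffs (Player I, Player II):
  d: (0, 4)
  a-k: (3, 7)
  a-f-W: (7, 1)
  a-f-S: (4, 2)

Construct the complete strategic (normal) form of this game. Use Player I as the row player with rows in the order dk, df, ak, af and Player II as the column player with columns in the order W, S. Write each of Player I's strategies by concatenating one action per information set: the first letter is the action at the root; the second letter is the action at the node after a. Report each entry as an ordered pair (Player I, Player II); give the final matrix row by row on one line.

dk: (0,4) (0,4) | df: (0,4) (0,4) | ak: (3,7) (3,7) | af: (7,1) (4,2)

            W        S
  dk    (0,4)    (0,4)
  df    (0,4)    (0,4)
  ak    (3,7)    (3,7)
  af    (7,1)    (4,2)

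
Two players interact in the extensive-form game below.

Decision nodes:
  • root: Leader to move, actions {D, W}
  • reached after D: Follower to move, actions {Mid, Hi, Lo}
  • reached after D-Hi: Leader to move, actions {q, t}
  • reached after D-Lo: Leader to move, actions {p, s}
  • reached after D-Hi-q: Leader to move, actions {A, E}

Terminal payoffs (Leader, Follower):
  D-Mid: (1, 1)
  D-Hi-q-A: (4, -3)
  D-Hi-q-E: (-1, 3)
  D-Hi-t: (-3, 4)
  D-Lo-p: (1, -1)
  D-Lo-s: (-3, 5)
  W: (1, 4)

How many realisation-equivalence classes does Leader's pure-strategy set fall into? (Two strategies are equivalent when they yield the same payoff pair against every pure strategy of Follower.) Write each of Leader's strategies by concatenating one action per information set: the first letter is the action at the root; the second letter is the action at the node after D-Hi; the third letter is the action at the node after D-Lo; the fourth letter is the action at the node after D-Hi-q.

Leader has 16 pure strategies: DqpA, DqpE, DqsA, DqsE, DtpA, DtpE, DtsA, DtsE, WqpA, WqpE, WqsA, WqsE, WtpA, WtpE, WtsA, WtsE. Columns: Mid, Hi, Lo.
{DqpA} → row (1,1) (4,-3) (1,-1)
{DqpE} → row (1,1) (-1,3) (1,-1)
{DqsA} → row (1,1) (4,-3) (-3,5)
{DqsE} → row (1,1) (-1,3) (-3,5)
{DtpA, DtpE} → row (1,1) (-3,4) (1,-1)
{DtsA, DtsE} → row (1,1) (-3,4) (-3,5)
{WqpA, WqpE, WqsA, WqsE, WtpA, WtpE, WtsA, WtsE} → row (1,4) (1,4) (1,4)
That's 7 distinct rows out of 16 strategies.

7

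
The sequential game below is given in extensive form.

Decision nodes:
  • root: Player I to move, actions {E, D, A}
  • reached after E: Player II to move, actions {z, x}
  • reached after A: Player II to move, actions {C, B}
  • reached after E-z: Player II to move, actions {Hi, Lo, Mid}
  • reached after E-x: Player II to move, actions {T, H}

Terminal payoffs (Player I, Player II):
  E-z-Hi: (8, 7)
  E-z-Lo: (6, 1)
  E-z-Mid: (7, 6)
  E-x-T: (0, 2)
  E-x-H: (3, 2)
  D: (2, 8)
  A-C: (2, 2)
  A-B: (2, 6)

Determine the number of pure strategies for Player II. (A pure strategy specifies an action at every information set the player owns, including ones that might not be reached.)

24

Player II owns the node after E with actions {z, x} — two choices.
Player II owns the node after A with actions {C, B} — two choices.
Player II owns the node after E-z with actions {Hi, Lo, Mid} — three choices.
Player II owns the node after E-x with actions {T, H} — two choices.
A pure strategy fixes one action at each information set independently, so the count is the product 2 × 2 × 3 × 2 = 24.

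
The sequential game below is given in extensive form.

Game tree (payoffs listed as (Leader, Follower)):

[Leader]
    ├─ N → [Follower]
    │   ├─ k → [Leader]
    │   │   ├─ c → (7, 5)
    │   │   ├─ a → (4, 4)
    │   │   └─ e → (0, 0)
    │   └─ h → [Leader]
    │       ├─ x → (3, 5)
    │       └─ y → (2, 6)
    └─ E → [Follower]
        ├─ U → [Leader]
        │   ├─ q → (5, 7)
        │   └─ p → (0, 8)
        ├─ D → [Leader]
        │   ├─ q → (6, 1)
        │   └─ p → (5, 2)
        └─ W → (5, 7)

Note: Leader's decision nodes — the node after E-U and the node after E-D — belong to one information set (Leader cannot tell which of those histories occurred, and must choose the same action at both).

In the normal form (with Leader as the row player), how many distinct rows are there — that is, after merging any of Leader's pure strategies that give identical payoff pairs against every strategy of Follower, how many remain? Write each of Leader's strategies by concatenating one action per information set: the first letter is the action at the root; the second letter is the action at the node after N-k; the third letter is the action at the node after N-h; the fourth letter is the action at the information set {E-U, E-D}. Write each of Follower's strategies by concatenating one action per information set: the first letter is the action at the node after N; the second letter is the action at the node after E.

8

Leader has 24 pure strategies: Ncxq, Ncxp, Ncyq, Ncyp, Naxq, Naxp, Nayq, Nayp, Nexq, Nexp, Neyq, Neyp, Ecxq, Ecxp, Ecyq, Ecyp, Eaxq, Eaxp, Eayq, Eayp, Eexq, Eexp, Eeyq, Eeyp. Columns: kU, kD, kW, hU, hD, hW.
{Ncxq, Ncxp} → row (7,5) (7,5) (7,5) (3,5) (3,5) (3,5)
{Ncyq, Ncyp} → row (7,5) (7,5) (7,5) (2,6) (2,6) (2,6)
{Naxq, Naxp} → row (4,4) (4,4) (4,4) (3,5) (3,5) (3,5)
{Nayq, Nayp} → row (4,4) (4,4) (4,4) (2,6) (2,6) (2,6)
{Nexq, Nexp} → row (0,0) (0,0) (0,0) (3,5) (3,5) (3,5)
{Neyq, Neyp} → row (0,0) (0,0) (0,0) (2,6) (2,6) (2,6)
{Ecxq, Ecyq, Eaxq, Eayq, Eexq, Eeyq} → row (5,7) (6,1) (5,7) (5,7) (6,1) (5,7)
{Ecxp, Ecyp, Eaxp, Eayp, Eexp, Eeyp} → row (0,8) (5,2) (5,7) (0,8) (5,2) (5,7)
That's 8 distinct rows out of 24 strategies.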